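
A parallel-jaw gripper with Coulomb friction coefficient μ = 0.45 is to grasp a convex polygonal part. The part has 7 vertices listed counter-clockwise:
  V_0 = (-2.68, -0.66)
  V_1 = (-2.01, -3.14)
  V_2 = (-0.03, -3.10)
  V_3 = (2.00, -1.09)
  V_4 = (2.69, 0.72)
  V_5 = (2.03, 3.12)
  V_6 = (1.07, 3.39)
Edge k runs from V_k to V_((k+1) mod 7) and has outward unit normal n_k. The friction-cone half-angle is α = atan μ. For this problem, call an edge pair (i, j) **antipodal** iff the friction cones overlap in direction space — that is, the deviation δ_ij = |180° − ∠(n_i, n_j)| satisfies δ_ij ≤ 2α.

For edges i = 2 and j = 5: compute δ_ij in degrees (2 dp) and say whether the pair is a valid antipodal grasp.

α = atan 0.45 = 24.23°;  2α = 48.46°
edge 2: e_2 = (+2.03, +2.01);  n_2 = (+0.7036, -0.7106)
edge 5: e_5 = (-0.96, +0.27);  n_5 = (+0.2707, +0.9627)
∠(n_2, n_5) = 119.58°
δ = |180° − 119.58°| = 60.42°
60.42° > 2α = 48.46°  →  invalid

δ = 60.42°, invalid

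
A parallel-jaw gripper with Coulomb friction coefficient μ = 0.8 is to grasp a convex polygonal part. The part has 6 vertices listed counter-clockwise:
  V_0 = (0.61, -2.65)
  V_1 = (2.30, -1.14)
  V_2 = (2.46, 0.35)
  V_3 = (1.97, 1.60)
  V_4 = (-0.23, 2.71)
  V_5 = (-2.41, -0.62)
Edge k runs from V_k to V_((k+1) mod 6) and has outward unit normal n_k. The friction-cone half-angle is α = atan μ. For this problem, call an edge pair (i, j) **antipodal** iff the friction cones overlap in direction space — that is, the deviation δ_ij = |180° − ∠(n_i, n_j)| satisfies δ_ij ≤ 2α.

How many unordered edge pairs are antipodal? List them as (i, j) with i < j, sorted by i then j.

α = atan 0.8 = 38.66°;  2α = 77.32°
n_0 = (+0.6663, -0.7457)
n_1 = (+0.9943, -0.1068)
n_2 = (+0.9310, +0.3650)
n_3 = (+0.4505, +0.8928)
n_4 = (-0.8367, +0.5477)
n_5 = (-0.5579, -0.8299)
  (0,1): δ = 137.91°  ·
  (0,2): δ = 110.38°  ·
  (0,3): δ = 68.55°  ✓
  (0,4): δ = 15.01°  ✓
  (0,5): δ = 104.31°  ·
  (1,2): δ = 152.47°  ·
  (1,3): δ = 110.64°  ·
  (1,4): δ = 27.08°  ✓
  (1,5): δ = 62.22°  ✓
  (2,3): δ = 138.18°  ·
  (2,4): δ = 54.62°  ✓
  (2,5): δ = 34.69°  ✓
  (3,4): δ = 96.44°  ·
  (3,5): δ = 7.14°  ✓
  (4,5): δ = 90.70°  ·
antipodal pairs: 7

count = 7; pairs: (0,3), (0,4), (1,4), (1,5), (2,4), (2,5), (3,5)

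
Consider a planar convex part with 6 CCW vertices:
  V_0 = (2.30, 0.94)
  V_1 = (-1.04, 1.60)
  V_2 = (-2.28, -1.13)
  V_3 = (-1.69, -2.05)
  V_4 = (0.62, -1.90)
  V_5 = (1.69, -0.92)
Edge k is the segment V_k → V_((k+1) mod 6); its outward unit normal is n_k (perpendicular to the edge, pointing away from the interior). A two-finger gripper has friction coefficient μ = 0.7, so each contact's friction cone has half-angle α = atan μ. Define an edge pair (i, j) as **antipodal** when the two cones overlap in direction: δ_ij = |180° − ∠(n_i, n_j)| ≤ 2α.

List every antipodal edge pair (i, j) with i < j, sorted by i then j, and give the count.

α = atan 0.7 = 34.99°;  2α = 69.98°
n_0 = (+0.1939, +0.9810)
n_1 = (-0.9105, +0.4136)
n_2 = (-0.8418, -0.5398)
n_3 = (+0.0648, -0.9979)
n_4 = (+0.6754, -0.7374)
n_5 = (+0.9502, -0.3116)
  (0,1): δ = 103.25°  ·
  (0,2): δ = 46.15°  ✓
  (0,3): δ = 14.89°  ✓
  (0,4): δ = 53.66°  ✓
  (0,5): δ = 83.02°  ·
  (1,2): δ = 122.90°  ·
  (1,3): δ = 61.86°  ✓
  (1,4): δ = 23.09°  ✓
  (1,5): δ = 6.27°  ✓
  (2,3): δ = 118.96°  ·
  (2,4): δ = 80.19°  ·
  (2,5): δ = 50.83°  ✓
  (3,4): δ = 141.23°  ·
  (3,5): δ = 111.87°  ·
  (4,5): δ = 150.64°  ·
antipodal pairs: 7

count = 7; pairs: (0,2), (0,3), (0,4), (1,3), (1,4), (1,5), (2,5)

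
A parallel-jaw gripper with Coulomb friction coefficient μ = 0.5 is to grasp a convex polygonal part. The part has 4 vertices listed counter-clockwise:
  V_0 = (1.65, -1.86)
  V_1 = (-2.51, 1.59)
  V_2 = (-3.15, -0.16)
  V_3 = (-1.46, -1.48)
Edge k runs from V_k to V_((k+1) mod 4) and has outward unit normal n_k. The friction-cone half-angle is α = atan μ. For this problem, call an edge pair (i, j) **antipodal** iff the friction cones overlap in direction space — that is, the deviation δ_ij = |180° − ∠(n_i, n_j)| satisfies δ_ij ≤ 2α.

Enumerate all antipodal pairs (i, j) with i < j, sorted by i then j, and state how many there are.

count = 2; pairs: (0,2), (0,3)

α = atan 0.5 = 26.57°;  2α = 53.13°
n_0 = (+0.6384, +0.7697)
n_1 = (-0.9392, +0.3435)
n_2 = (-0.6156, -0.7881)
n_3 = (-0.1213, -0.9926)
  (0,1): δ = 70.42°  ·
  (0,2): δ = 1.68°  ✓
  (0,3): δ = 32.70°  ✓
  (1,2): δ = 107.90°  ·
  (1,3): δ = 76.88°  ·
  (2,3): δ = 148.97°  ·
antipodal pairs: 2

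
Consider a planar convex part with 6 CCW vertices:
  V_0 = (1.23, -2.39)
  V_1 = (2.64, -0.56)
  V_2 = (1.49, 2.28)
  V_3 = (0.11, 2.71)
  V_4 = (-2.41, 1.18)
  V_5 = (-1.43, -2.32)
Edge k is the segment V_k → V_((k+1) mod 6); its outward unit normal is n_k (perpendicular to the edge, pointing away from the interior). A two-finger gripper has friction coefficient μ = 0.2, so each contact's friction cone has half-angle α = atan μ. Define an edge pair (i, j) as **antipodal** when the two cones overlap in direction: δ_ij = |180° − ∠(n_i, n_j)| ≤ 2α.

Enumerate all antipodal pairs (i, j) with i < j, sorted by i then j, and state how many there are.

α = atan 0.2 = 11.31°;  2α = 22.62°
n_0 = (+0.7921, -0.6103)
n_1 = (+0.9269, +0.3753)
n_2 = (+0.2975, +0.9547)
n_3 = (-0.5190, +0.8548)
n_4 = (-0.9630, -0.2696)
n_5 = (-0.0263, -0.9997)
  (0,1): δ = 120.34°  ·
  (0,2): δ = 69.69°  ·
  (0,3): δ = 21.12°  ✓
  (0,4): δ = 53.26°  ·
  (0,5): δ = 126.11°  ·
  (1,2): δ = 129.35°  ·
  (1,3): δ = 80.78°  ·
  (1,4): δ = 6.40°  ✓
  (1,5): δ = 66.45°  ·
  (2,3): δ = 131.43°  ·
  (2,4): δ = 57.05°  ·
  (2,5): δ = 15.80°  ✓
  (3,4): δ = 105.62°  ·
  (3,5): δ = 32.77°  ·
  (4,5): δ = 107.15°  ·
antipodal pairs: 3

count = 3; pairs: (0,3), (1,4), (2,5)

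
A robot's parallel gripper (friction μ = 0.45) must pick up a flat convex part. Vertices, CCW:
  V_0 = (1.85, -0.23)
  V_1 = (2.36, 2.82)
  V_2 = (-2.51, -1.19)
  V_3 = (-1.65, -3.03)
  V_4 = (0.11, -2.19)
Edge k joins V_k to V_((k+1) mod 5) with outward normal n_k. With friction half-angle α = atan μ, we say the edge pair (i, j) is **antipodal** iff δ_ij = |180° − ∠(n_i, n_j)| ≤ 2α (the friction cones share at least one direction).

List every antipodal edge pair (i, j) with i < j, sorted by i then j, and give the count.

α = atan 0.45 = 24.23°;  2α = 48.46°
n_0 = (+0.9863, -0.1649)
n_1 = (-0.6357, +0.7720)
n_2 = (-0.9059, -0.4234)
n_3 = (+0.4307, -0.9025)
n_4 = (+0.7478, -0.6639)
  (0,1): δ = 41.04°  ✓
  (0,2): δ = 34.54°  ✓
  (0,3): δ = 125.01°  ·
  (0,4): δ = 147.90°  ·
  (1,2): δ = 104.42°  ·
  (1,3): δ = 13.95°  ✓
  (1,4): δ = 8.93°  ✓
  (2,3): δ = 89.54°  ·
  (2,4): δ = 66.65°  ·
  (3,4): δ = 157.11°  ·
antipodal pairs: 4

count = 4; pairs: (0,1), (0,2), (1,3), (1,4)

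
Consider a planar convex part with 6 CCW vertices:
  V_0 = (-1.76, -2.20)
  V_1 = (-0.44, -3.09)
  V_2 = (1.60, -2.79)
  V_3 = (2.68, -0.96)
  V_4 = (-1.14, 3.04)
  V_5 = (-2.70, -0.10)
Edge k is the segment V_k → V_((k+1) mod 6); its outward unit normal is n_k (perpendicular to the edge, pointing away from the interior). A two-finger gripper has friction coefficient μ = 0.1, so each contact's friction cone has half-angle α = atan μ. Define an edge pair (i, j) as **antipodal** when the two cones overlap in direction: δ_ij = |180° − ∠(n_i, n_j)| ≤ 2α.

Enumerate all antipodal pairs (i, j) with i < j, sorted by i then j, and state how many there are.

α = atan 0.1 = 5.71°;  2α = 11.42°
n_0 = (-0.5590, -0.8291)
n_1 = (+0.1455, -0.9894)
n_2 = (+0.8612, -0.5083)
n_3 = (+0.7232, +0.6906)
n_4 = (-0.8956, +0.4449)
n_5 = (-0.9127, -0.4086)
  (0,1): δ = 137.64°  ·
  (0,2): δ = 86.56°  ·
  (0,3): δ = 12.33°  ·
  (0,4): δ = 97.57°  ·
  (0,5): δ = 148.10°  ·
  (1,2): δ = 128.91°  ·
  (1,3): δ = 54.68°  ·
  (1,4): δ = 55.22°  ·
  (1,5): δ = 105.75°  ·
  (2,3): δ = 105.77°  ·
  (2,4): δ = 4.13°  ✓
  (2,5): δ = 54.66°  ·
  (3,4): δ = 70.10°  ·
  (3,5): δ = 19.57°  ·
  (4,5): δ = 129.47°  ·
antipodal pairs: 1

count = 1; pairs: (2,4)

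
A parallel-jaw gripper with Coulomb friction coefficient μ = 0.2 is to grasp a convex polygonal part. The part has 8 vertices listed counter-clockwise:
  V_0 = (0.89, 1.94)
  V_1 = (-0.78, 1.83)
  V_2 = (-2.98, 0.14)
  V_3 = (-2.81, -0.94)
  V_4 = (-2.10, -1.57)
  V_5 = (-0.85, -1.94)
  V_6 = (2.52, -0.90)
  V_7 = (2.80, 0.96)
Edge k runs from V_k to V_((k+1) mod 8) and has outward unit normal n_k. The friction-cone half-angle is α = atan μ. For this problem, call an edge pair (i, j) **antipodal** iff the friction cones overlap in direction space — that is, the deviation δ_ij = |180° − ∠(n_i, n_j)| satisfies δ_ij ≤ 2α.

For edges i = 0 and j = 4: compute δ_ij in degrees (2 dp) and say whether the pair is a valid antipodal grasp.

α = atan 0.2 = 11.31°;  2α = 22.62°
edge 0: e_0 = (-1.67, -0.11);  n_0 = (-0.0657, +0.9978)
edge 4: e_4 = (+1.25, -0.37);  n_4 = (-0.2838, -0.9589)
∠(n_0, n_4) = 159.74°
δ = |180° − 159.74°| = 20.26°
20.26° ≤ 2α = 22.62°  →  valid

δ = 20.26°, valid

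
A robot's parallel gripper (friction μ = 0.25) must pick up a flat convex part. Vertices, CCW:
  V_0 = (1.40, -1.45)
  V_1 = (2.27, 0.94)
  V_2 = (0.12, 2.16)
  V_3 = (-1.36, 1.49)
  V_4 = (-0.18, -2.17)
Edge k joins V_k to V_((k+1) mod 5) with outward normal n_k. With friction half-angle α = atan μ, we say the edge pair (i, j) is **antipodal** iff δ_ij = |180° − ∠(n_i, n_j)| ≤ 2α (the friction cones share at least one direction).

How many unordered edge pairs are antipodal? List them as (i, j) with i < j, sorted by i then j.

count = 1; pairs: (2,4)

α = atan 0.25 = 14.04°;  2α = 28.07°
n_0 = (+0.9397, -0.3421)
n_1 = (+0.4935, +0.8697)
n_2 = (-0.4124, +0.9110)
n_3 = (-0.9518, -0.3069)
n_4 = (+0.4147, -0.9100)
  (0,1): δ = 99.57°  ·
  (0,2): δ = 45.64°  ·
  (0,3): δ = 37.87°  ·
  (0,4): δ = 134.50°  ·
  (1,2): δ = 126.07°  ·
  (1,3): δ = 42.56°  ·
  (1,4): δ = 54.07°  ·
  (2,3): δ = 96.49°  ·
  (2,4): δ = 0.14°  ✓
  (3,4): δ = 83.37°  ·
antipodal pairs: 1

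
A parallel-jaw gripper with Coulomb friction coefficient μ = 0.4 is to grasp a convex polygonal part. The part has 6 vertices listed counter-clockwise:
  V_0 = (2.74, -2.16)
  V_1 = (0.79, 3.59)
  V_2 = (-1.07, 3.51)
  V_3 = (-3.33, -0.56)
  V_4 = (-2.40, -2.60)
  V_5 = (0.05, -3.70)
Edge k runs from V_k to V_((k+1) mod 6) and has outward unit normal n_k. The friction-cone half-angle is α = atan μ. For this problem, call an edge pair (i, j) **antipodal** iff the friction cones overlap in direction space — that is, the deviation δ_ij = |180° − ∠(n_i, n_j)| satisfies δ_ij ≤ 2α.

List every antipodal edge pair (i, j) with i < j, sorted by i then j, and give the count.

count = 4; pairs: (0,3), (1,4), (1,5), (2,5)

α = atan 0.4 = 21.80°;  2α = 43.60°
n_0 = (+0.9470, +0.3212)
n_1 = (-0.0430, +0.9991)
n_2 = (-0.8743, +0.4855)
n_3 = (-0.9099, -0.4148)
n_4 = (-0.4096, -0.9123)
n_5 = (+0.4968, -0.8678)
  (0,1): δ = 106.27°  ·
  (0,2): δ = 47.78°  ·
  (0,3): δ = 5.77°  ✓
  (0,4): δ = 47.09°  ·
  (0,5): δ = 101.06°  ·
  (1,2): δ = 121.51°  ·
  (1,3): δ = 67.96°  ·
  (1,4): δ = 26.64°  ✓
  (1,5): δ = 27.33°  ✓
  (2,3): δ = 126.45°  ·
  (2,4): δ = 85.14°  ·
  (2,5): δ = 31.17°  ✓
  (3,4): δ = 138.69°  ·
  (3,5): δ = 84.72°  ·
  (4,5): δ = 126.03°  ·
antipodal pairs: 4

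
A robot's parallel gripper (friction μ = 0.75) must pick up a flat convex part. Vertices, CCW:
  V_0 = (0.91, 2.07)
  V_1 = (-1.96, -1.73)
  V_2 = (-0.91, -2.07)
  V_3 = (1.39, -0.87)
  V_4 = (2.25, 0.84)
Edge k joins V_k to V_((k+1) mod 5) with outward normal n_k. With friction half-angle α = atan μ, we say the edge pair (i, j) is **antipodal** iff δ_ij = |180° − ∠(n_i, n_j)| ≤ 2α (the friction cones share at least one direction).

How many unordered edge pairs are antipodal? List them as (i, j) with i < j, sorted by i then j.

α = atan 0.75 = 36.87°;  2α = 73.74°
n_0 = (-0.7980, +0.6027)
n_1 = (-0.3081, -0.9514)
n_2 = (+0.4626, -0.8866)
n_3 = (+0.8934, -0.4493)
n_4 = (+0.6762, +0.7367)
  (0,1): δ = 70.88°  ✓
  (0,2): δ = 25.38°  ✓
  (0,3): δ = 10.36°  ✓
  (0,4): δ = 84.51°  ·
  (1,2): δ = 134.50°  ·
  (1,3): δ = 98.76°  ·
  (1,4): δ = 24.61°  ✓
  (2,3): δ = 144.25°  ·
  (2,4): δ = 70.10°  ✓
  (3,4): δ = 105.85°  ·
antipodal pairs: 5

count = 5; pairs: (0,1), (0,2), (0,3), (1,4), (2,4)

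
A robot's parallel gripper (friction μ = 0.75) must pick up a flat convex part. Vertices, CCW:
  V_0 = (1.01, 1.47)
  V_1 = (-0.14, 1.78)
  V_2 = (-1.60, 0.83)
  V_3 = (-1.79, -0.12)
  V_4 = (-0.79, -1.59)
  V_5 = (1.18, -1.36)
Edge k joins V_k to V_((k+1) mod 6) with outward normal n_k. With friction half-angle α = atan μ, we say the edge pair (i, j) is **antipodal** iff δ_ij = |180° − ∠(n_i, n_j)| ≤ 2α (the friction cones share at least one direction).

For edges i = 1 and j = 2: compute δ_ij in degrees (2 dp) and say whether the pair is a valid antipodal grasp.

δ = 134.36°, invalid

α = atan 0.75 = 36.87°;  2α = 73.74°
edge 1: e_1 = (-1.46, -0.95);  n_1 = (-0.5454, +0.8382)
edge 2: e_2 = (-0.19, -0.95);  n_2 = (-0.9806, +0.1961)
∠(n_1, n_2) = 45.64°
δ = |180° − 45.64°| = 134.36°
134.36° > 2α = 73.74°  →  invalid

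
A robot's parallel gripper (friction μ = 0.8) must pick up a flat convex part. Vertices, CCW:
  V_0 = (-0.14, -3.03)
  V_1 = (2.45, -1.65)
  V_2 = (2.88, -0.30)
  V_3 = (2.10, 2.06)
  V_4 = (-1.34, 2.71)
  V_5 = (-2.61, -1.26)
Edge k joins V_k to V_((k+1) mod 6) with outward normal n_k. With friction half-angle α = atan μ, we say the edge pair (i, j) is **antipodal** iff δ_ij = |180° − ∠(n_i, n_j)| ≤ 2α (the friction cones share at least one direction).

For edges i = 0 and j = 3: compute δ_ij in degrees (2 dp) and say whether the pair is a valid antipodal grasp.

δ = 38.75°, valid

α = atan 0.8 = 38.66°;  2α = 77.32°
edge 0: e_0 = (+2.59, +1.38);  n_0 = (+0.4702, -0.8825)
edge 3: e_3 = (-3.44, +0.65);  n_3 = (+0.1857, +0.9826)
∠(n_0, n_3) = 141.25°
δ = |180° − 141.25°| = 38.75°
38.75° ≤ 2α = 77.32°  →  valid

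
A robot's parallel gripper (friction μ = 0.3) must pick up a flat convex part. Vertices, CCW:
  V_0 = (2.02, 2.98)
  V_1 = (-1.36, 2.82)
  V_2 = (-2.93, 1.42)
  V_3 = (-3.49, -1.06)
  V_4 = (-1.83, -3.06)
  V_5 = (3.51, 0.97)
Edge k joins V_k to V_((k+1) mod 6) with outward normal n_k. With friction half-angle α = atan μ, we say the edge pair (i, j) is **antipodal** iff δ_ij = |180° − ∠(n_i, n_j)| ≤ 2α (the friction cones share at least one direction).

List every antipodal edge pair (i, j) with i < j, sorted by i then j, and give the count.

count = 2; pairs: (1,4), (3,5)

α = atan 0.3 = 16.70°;  2α = 33.40°
n_0 = (-0.0473, +0.9989)
n_1 = (-0.6655, +0.7464)
n_2 = (-0.9754, +0.2203)
n_3 = (-0.7695, -0.6387)
n_4 = (+0.6024, -0.7982)
n_5 = (+0.8033, +0.5955)
  (0,1): δ = 140.99°  ·
  (0,2): δ = 105.43°  ·
  (0,3): δ = 53.02°  ·
  (0,4): δ = 34.33°  ·
  (0,5): δ = 123.84°  ·
  (1,2): δ = 144.45°  ·
  (1,3): δ = 92.03°  ·
  (1,4): δ = 4.68°  ✓
  (1,5): δ = 84.83°  ·
  (2,3): δ = 127.58°  ·
  (2,4): δ = 40.23°  ·
  (2,5): δ = 49.27°  ·
  (3,4): δ = 92.65°  ·
  (3,5): δ = 3.14°  ✓
  (4,5): δ = 90.49°  ·
antipodal pairs: 2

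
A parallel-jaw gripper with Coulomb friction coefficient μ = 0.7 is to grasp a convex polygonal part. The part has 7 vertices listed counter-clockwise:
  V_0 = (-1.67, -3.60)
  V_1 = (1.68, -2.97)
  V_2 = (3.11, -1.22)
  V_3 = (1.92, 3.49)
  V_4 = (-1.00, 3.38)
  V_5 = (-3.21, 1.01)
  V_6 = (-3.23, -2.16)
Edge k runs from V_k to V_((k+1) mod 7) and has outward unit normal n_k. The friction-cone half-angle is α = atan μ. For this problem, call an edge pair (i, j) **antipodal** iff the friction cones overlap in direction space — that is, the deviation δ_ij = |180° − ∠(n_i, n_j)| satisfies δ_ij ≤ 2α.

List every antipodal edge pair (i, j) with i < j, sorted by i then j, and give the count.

α = atan 0.7 = 34.99°;  2α = 69.98°
n_0 = (+0.1848, -0.9828)
n_1 = (+0.7744, -0.6328)
n_2 = (+0.9695, +0.2450)
n_3 = (-0.0376, +0.9993)
n_4 = (-0.7314, +0.6820)
n_5 = (-1.0000, +0.0063)
n_6 = (-0.6783, -0.7348)
  (0,1): δ = 139.90°  ·
  (0,2): δ = 86.47°  ·
  (0,3): δ = 8.49°  ✓
  (0,4): δ = 36.35°  ✓
  (0,5): δ = 78.99°  ·
  (0,6): δ = 126.64°  ·
  (1,2): δ = 126.57°  ·
  (1,3): δ = 48.59°  ✓
  (1,4): δ = 3.75°  ✓
  (1,5): δ = 38.89°  ✓
  (1,6): δ = 86.54°  ·
  (2,3): δ = 102.02°  ·
  (2,4): δ = 57.18°  ✓
  (2,5): δ = 14.54°  ✓
  (2,6): δ = 33.11°  ✓
  (3,4): δ = 135.16°  ·
  (3,5): δ = 92.52°  ·
  (3,6): δ = 44.87°  ✓
  (4,5): δ = 137.36°  ·
  (4,6): δ = 89.71°  ·
  (5,6): δ = 132.35°  ·
antipodal pairs: 9

count = 9; pairs: (0,3), (0,4), (1,3), (1,4), (1,5), (2,4), (2,5), (2,6), (3,6)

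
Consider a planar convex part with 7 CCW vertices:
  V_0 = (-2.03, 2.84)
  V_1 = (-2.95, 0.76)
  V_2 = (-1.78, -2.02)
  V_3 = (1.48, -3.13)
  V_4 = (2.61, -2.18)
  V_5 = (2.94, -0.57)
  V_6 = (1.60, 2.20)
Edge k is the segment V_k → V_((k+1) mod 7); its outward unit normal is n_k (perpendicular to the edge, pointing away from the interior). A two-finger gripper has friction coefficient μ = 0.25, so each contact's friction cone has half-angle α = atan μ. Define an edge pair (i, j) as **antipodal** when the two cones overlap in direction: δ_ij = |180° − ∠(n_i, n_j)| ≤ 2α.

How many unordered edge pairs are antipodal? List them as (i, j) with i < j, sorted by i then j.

count = 4; pairs: (0,3), (0,4), (1,5), (2,6)

α = atan 0.25 = 14.04°;  2α = 28.07°
n_0 = (-0.9145, +0.4045)
n_1 = (-0.9217, -0.3879)
n_2 = (-0.3223, -0.9466)
n_3 = (+0.6435, -0.7654)
n_4 = (+0.9796, -0.2008)
n_5 = (+0.9002, +0.4355)
n_6 = (+0.1736, +0.9848)
  (0,1): δ = 133.32°  ·
  (0,2): δ = 84.94°  ·
  (0,3): δ = 26.09°  ✓
  (0,4): δ = 12.28°  ✓
  (0,5): δ = 49.68°  ·
  (0,6): δ = 103.86°  ·
  (1,2): δ = 131.63°  ·
  (1,3): δ = 72.77°  ·
  (1,4): δ = 34.41°  ·
  (1,5): δ = 2.99°  ✓
  (1,6): δ = 57.18°  ·
  (2,3): δ = 121.14°  ·
  (2,4): δ = 82.78°  ·
  (2,5): δ = 45.38°  ·
  (2,6): δ = 8.80°  ✓
  (3,4): δ = 141.64°  ·
  (3,5): δ = 104.24°  ·
  (3,6): δ = 50.05°  ·
  (4,5): δ = 142.60°  ·
  (4,6): δ = 88.42°  ·
  (5,6): δ = 125.81°  ·
antipodal pairs: 4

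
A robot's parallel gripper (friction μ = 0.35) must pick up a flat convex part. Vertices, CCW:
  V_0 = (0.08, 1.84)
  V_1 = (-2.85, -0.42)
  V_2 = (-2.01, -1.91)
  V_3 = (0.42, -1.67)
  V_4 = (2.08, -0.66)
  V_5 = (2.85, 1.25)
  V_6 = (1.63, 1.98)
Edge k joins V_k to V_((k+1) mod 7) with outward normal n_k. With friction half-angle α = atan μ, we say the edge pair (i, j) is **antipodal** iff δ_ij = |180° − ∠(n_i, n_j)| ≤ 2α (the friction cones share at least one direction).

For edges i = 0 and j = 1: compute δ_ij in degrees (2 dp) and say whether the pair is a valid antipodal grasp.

δ = 98.23°, invalid

α = atan 0.35 = 19.29°;  2α = 38.58°
edge 0: e_0 = (-2.93, -2.26);  n_0 = (-0.6108, +0.7918)
edge 1: e_1 = (+0.84, -1.49);  n_1 = (-0.8711, -0.4911)
∠(n_0, n_1) = 81.77°
δ = |180° − 81.77°| = 98.23°
98.23° > 2α = 38.58°  →  invalid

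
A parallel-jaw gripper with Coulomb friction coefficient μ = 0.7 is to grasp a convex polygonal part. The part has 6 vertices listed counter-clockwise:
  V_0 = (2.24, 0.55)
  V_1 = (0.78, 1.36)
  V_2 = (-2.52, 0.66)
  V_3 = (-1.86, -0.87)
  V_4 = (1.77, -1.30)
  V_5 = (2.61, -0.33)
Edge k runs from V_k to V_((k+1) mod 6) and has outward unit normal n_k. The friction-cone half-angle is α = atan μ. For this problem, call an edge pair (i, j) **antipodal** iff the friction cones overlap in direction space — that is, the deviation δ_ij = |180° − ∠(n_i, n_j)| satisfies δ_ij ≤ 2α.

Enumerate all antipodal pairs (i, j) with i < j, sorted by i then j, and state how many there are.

α = atan 0.7 = 34.99°;  2α = 69.98°
n_0 = (+0.4851, +0.8744)
n_1 = (-0.2075, +0.9782)
n_2 = (-0.9182, -0.3961)
n_3 = (-0.1176, -0.9931)
n_4 = (+0.7559, -0.6546)
n_5 = (+0.9218, +0.3876)
  (0,1): δ = 139.00°  ·
  (0,2): δ = 37.64°  ✓
  (0,3): δ = 22.27°  ✓
  (0,4): δ = 78.13°  ·
  (0,5): δ = 141.83°  ·
  (1,2): δ = 78.64°  ·
  (1,3): δ = 18.73°  ✓
  (1,4): δ = 37.13°  ✓
  (1,5): δ = 100.83°  ·
  (2,3): δ = 120.09°  ·
  (2,4): δ = 64.23°  ✓
  (2,5): δ = 0.53°  ✓
  (3,4): δ = 124.14°  ·
  (3,5): δ = 60.44°  ✓
  (4,5): δ = 116.30°  ·
antipodal pairs: 7

count = 7; pairs: (0,2), (0,3), (1,3), (1,4), (2,4), (2,5), (3,5)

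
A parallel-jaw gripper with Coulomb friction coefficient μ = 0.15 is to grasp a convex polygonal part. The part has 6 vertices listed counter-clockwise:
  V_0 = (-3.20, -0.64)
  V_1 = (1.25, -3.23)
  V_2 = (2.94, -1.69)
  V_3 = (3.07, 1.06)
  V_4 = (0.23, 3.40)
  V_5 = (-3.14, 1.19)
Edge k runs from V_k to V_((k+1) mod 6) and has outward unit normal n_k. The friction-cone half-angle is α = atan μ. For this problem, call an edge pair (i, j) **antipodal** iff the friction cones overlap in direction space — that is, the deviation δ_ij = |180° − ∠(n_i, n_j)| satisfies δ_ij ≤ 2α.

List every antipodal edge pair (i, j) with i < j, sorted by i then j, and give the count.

α = atan 0.15 = 8.53°;  2α = 17.06°
n_0 = (-0.5030, -0.8643)
n_1 = (+0.6735, -0.7391)
n_2 = (+0.9989, -0.0472)
n_3 = (+0.6359, +0.7718)
n_4 = (-0.5484, +0.8362)
n_5 = (-0.9995, +0.0328)
  (0,1): δ = 107.46°  ·
  (0,2): δ = 62.51°  ·
  (0,3): δ = 9.29°  ✓
  (0,4): δ = 63.46°  ·
  (0,5): δ = 118.32°  ·
  (1,2): δ = 135.05°  ·
  (1,3): δ = 81.83°  ·
  (1,4): δ = 9.08°  ✓
  (1,5): δ = 45.78°  ·
  (2,3): δ = 126.78°  ·
  (2,4): δ = 54.04°  ·
  (2,5): δ = 0.83°  ✓
  (3,4): δ = 107.26°  ·
  (3,5): δ = 52.39°  ·
  (4,5): δ = 125.13°  ·
antipodal pairs: 3

count = 3; pairs: (0,3), (1,4), (2,5)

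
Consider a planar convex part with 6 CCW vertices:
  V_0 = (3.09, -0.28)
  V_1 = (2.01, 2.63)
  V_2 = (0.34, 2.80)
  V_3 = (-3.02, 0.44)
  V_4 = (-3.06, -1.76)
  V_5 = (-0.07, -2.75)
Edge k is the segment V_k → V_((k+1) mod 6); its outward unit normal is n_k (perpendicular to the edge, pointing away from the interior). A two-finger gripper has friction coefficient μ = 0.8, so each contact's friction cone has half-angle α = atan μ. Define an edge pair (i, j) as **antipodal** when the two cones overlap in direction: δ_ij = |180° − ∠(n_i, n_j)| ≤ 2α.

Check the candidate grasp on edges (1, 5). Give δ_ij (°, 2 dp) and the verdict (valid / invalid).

δ = 43.83°, valid

α = atan 0.8 = 38.66°;  2α = 77.32°
edge 1: e_1 = (-1.67, +0.17);  n_1 = (+0.1013, +0.9949)
edge 5: e_5 = (+3.16, +2.47);  n_5 = (+0.6158, -0.7879)
∠(n_1, n_5) = 136.17°
δ = |180° − 136.17°| = 43.83°
43.83° ≤ 2α = 77.32°  →  valid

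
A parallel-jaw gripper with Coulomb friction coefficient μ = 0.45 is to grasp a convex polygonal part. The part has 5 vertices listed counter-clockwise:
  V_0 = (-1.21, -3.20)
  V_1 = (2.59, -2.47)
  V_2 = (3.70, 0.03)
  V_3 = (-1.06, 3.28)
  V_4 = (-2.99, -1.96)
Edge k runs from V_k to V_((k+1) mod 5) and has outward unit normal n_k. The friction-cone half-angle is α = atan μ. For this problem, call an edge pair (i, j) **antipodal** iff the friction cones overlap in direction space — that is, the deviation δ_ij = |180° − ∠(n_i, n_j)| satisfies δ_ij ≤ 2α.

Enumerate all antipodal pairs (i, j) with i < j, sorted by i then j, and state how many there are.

count = 3; pairs: (0,2), (1,3), (2,4)

α = atan 0.45 = 24.23°;  2α = 48.46°
n_0 = (+0.1887, -0.9820)
n_1 = (+0.9140, -0.4058)
n_2 = (+0.5639, +0.8259)
n_3 = (-0.9384, +0.3456)
n_4 = (-0.5716, -0.8205)
  (0,1): δ = 124.82°  ·
  (0,2): δ = 45.20°  ✓
  (0,3): δ = 58.91°  ·
  (0,4): δ = 134.26°  ·
  (1,2): δ = 100.38°  ·
  (1,3): δ = 3.72°  ✓
  (1,4): δ = 79.08°  ·
  (2,3): δ = 75.90°  ·
  (2,4): δ = 0.54°  ✓
  (3,4): δ = 104.64°  ·
antipodal pairs: 3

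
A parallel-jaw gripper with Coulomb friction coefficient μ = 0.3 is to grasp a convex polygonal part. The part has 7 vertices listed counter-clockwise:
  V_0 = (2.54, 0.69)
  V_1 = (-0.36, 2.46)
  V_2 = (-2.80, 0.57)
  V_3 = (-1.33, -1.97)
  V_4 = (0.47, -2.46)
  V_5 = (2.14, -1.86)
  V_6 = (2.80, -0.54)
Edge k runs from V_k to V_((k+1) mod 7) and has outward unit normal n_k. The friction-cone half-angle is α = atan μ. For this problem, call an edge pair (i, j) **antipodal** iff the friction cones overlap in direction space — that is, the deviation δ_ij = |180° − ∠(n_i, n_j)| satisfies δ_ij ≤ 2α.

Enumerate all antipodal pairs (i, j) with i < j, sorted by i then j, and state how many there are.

α = atan 0.3 = 16.70°;  2α = 33.40°
n_0 = (+0.5210, +0.8536)
n_1 = (-0.6124, +0.7906)
n_2 = (-0.8655, -0.5009)
n_3 = (-0.2627, -0.9649)
n_4 = (+0.3381, -0.9411)
n_5 = (+0.8944, -0.4472)
n_6 = (+0.9784, +0.2068)
  (0,1): δ = 110.84°  ·
  (0,2): δ = 28.54°  ✓
  (0,3): δ = 16.17°  ✓
  (0,4): δ = 51.16°  ·
  (0,5): δ = 94.83°  ·
  (0,6): δ = 133.33°  ·
  (1,2): δ = 97.70°  ·
  (1,3): δ = 52.99°  ·
  (1,4): δ = 18.00°  ✓
  (1,5): δ = 25.67°  ✓
  (1,6): δ = 64.17°  ·
  (2,3): δ = 135.29°  ·
  (2,4): δ = 100.30°  ·
  (2,5): δ = 56.62°  ·
  (2,6): δ = 18.12°  ✓
  (3,4): δ = 145.01°  ·
  (3,5): δ = 101.34°  ·
  (3,6): δ = 62.84°  ·
  (4,5): δ = 136.33°  ·
  (4,6): δ = 97.83°  ·
  (5,6): δ = 141.50°  ·
antipodal pairs: 5

count = 5; pairs: (0,2), (0,3), (1,4), (1,5), (2,6)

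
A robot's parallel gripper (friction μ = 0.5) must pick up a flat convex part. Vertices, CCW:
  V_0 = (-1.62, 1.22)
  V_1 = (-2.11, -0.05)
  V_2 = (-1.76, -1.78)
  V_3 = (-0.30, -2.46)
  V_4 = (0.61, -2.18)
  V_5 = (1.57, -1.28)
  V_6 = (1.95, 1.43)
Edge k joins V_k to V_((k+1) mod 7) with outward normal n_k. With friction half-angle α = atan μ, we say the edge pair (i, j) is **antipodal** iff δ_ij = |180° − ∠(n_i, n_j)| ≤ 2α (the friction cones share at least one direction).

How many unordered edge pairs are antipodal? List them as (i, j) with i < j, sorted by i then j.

α = atan 0.5 = 26.57°;  2α = 53.13°
n_0 = (-0.9330, +0.3600)
n_1 = (-0.9801, -0.1983)
n_2 = (-0.4222, -0.9065)
n_3 = (+0.2941, -0.9558)
n_4 = (+0.6839, -0.7295)
n_5 = (+0.9903, -0.1389)
n_6 = (-0.0587, +0.9983)
  (0,1): δ = 147.46°  ·
  (0,2): δ = 93.88°  ·
  (0,3): δ = 51.80°  ✓
  (0,4): δ = 25.75°  ✓
  (0,5): δ = 13.12°  ✓
  (0,6): δ = 114.46°  ·
  (1,2): δ = 126.41°  ·
  (1,3): δ = 84.33°  ·
  (1,4): δ = 58.28°  ·
  (1,5): δ = 19.42°  ✓
  (1,6): δ = 81.93°  ·
  (2,3): δ = 137.92°  ·
  (2,4): δ = 111.87°  ·
  (2,5): δ = 73.01°  ·
  (2,6): δ = 28.34°  ✓
  (3,4): δ = 153.95°  ·
  (3,5): δ = 115.08°  ·
  (3,6): δ = 13.74°  ✓
  (4,5): δ = 141.13°  ·
  (4,6): δ = 39.79°  ✓
  (5,6): δ = 78.65°  ·
antipodal pairs: 7

count = 7; pairs: (0,3), (0,4), (0,5), (1,5), (2,6), (3,6), (4,6)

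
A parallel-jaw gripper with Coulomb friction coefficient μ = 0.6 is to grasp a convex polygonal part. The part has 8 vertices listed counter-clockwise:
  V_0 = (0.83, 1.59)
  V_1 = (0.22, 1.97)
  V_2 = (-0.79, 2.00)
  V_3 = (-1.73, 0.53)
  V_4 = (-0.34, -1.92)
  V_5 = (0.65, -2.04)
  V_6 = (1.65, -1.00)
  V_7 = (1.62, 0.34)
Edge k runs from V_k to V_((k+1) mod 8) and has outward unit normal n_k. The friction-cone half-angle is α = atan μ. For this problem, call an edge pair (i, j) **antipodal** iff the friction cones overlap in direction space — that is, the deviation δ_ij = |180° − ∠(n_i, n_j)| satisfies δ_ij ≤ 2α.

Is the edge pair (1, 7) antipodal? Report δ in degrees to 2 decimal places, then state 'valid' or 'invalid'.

δ = 123.99°, invalid

α = atan 0.6 = 30.96°;  2α = 61.93°
edge 1: e_1 = (-1.01, +0.03);  n_1 = (+0.0297, +0.9996)
edge 7: e_7 = (-0.79, +1.25);  n_7 = (+0.8453, +0.5342)
∠(n_1, n_7) = 56.01°
δ = |180° − 56.01°| = 123.99°
123.99° > 2α = 61.93°  →  invalid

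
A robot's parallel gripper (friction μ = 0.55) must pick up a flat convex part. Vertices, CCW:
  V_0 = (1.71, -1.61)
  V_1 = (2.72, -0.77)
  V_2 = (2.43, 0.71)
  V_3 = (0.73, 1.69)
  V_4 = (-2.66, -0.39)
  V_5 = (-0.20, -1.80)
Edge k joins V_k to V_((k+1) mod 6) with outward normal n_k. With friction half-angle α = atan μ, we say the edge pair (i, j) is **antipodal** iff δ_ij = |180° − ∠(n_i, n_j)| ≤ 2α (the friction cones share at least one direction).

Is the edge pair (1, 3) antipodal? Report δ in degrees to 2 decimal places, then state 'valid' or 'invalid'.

δ = 69.55°, invalid

α = atan 0.55 = 28.81°;  2α = 57.62°
edge 1: e_1 = (-0.29, +1.48);  n_1 = (+0.9813, +0.1923)
edge 3: e_3 = (-3.39, -2.08);  n_3 = (-0.5230, +0.8523)
∠(n_1, n_3) = 110.45°
δ = |180° − 110.45°| = 69.55°
69.55° > 2α = 57.62°  →  invalid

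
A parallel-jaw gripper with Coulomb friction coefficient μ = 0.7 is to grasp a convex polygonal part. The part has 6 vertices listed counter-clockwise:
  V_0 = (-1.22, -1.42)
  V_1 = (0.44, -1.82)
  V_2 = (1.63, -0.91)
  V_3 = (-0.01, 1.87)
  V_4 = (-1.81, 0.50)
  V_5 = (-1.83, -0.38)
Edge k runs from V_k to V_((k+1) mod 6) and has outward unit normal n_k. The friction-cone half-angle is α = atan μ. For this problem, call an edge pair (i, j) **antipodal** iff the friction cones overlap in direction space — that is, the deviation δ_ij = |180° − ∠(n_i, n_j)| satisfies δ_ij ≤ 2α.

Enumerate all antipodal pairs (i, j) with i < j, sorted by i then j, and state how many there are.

count = 6; pairs: (0,2), (0,3), (1,3), (1,4), (2,4), (2,5)

α = atan 0.7 = 34.99°;  2α = 69.98°
n_0 = (-0.2343, -0.9722)
n_1 = (+0.6075, -0.7944)
n_2 = (+0.8613, +0.5081)
n_3 = (-0.6056, +0.7957)
n_4 = (-0.9997, +0.0227)
n_5 = (-0.8626, -0.5059)
  (0,1): δ = 129.05°  ·
  (0,2): δ = 45.91°  ✓
  (0,3): δ = 50.82°  ✓
  (0,4): δ = 102.25°  ·
  (0,5): δ = 133.94°  ·
  (1,2): δ = 96.87°  ·
  (1,3): δ = 0.13°  ✓
  (1,4): δ = 51.29°  ✓
  (1,5): δ = 82.99°  ·
  (2,3): δ = 83.26°  ·
  (2,4): δ = 31.84°  ✓
  (2,5): δ = 0.14°  ✓
  (3,4): δ = 128.58°  ·
  (3,5): δ = 96.88°  ·
  (4,5): δ = 148.30°  ·
antipodal pairs: 6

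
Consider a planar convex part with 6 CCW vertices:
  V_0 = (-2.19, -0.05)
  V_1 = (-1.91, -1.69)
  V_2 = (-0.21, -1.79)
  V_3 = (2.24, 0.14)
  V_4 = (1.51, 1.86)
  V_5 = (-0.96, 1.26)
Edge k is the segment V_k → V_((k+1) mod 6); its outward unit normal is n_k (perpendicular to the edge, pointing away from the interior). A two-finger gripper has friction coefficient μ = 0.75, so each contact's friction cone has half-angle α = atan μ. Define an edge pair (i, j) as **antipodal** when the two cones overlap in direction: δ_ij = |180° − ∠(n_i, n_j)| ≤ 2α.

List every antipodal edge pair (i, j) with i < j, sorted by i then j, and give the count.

count = 8; pairs: (0,2), (0,3), (1,3), (1,4), (1,5), (2,4), (2,5), (3,5)

α = atan 0.75 = 36.87°;  2α = 73.74°
n_0 = (-0.9857, -0.1683)
n_1 = (-0.0587, -0.9983)
n_2 = (+0.6188, -0.7855)
n_3 = (+0.9205, +0.3907)
n_4 = (-0.2361, +0.9717)
n_5 = (-0.7290, +0.6845)
  (0,1): δ = 103.06°  ·
  (0,2): δ = 61.46°  ✓
  (0,3): δ = 13.31°  ✓
  (0,4): δ = 93.96°  ·
  (0,5): δ = 127.12°  ·
  (1,2): δ = 138.40°  ·
  (1,3): δ = 63.64°  ✓
  (1,4): δ = 17.02°  ✓
  (1,5): δ = 50.17°  ✓
  (2,3): δ = 105.23°  ·
  (2,4): δ = 24.58°  ✓
  (2,5): δ = 8.57°  ✓
  (3,4): δ = 99.34°  ·
  (3,5): δ = 66.19°  ✓
  (4,5): δ = 146.85°  ·
antipodal pairs: 8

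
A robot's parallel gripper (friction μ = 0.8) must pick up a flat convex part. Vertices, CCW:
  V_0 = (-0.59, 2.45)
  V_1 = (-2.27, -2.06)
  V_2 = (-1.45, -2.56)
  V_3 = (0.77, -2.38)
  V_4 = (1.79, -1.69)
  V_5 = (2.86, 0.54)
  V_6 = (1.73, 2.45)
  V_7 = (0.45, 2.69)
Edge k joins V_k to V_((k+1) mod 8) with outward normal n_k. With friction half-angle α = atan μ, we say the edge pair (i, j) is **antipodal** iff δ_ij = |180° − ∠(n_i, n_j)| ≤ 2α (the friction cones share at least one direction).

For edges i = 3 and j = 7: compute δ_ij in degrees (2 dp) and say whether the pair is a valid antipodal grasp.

α = atan 0.8 = 38.66°;  2α = 77.32°
edge 3: e_3 = (+1.02, +0.69);  n_3 = (+0.5603, -0.8283)
edge 7: e_7 = (-1.04, -0.24);  n_7 = (-0.2249, +0.9744)
∠(n_3, n_7) = 158.92°
δ = |180° − 158.92°| = 21.08°
21.08° ≤ 2α = 77.32°  →  valid

δ = 21.08°, valid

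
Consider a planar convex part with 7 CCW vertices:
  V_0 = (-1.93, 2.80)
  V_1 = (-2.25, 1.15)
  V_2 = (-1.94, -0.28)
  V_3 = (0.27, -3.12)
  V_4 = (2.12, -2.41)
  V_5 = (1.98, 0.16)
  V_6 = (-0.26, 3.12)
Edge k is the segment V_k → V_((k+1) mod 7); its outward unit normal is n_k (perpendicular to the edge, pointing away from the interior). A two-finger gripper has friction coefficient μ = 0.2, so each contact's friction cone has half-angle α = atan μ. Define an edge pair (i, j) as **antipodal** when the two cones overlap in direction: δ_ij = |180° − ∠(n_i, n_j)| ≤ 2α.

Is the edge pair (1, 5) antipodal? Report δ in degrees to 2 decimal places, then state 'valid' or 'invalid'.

δ = 24.89°, invalid

α = atan 0.2 = 11.31°;  2α = 22.62°
edge 1: e_1 = (+0.31, -1.43);  n_1 = (-0.9773, -0.2119)
edge 5: e_5 = (-2.24, +2.96);  n_5 = (+0.7974, +0.6034)
∠(n_1, n_5) = 155.11°
δ = |180° − 155.11°| = 24.89°
24.89° > 2α = 22.62°  →  invalid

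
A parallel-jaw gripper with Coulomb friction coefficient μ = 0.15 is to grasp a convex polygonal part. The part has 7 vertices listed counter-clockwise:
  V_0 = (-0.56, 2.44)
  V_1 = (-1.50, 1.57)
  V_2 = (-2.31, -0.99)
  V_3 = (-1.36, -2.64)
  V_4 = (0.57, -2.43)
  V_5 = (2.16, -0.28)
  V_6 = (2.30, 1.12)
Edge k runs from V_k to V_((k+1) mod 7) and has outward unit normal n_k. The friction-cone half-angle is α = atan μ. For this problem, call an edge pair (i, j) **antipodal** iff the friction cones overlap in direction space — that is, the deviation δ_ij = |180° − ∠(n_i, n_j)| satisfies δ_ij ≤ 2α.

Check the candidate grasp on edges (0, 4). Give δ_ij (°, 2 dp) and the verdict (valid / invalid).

δ = 10.73°, valid

α = atan 0.15 = 8.53°;  2α = 17.06°
edge 0: e_0 = (-0.94, -0.87);  n_0 = (-0.6793, +0.7339)
edge 4: e_4 = (+1.59, +2.15);  n_4 = (+0.8040, -0.5946)
∠(n_0, n_4) = 169.27°
δ = |180° − 169.27°| = 10.73°
10.73° ≤ 2α = 17.06°  →  valid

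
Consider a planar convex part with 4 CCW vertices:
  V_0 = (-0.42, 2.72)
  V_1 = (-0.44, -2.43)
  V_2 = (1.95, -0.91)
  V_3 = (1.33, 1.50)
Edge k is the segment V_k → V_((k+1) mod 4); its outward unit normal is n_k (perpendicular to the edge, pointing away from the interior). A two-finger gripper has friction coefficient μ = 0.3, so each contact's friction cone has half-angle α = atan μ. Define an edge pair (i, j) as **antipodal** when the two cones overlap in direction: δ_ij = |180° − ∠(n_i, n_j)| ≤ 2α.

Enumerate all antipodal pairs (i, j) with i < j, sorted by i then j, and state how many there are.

count = 1; pairs: (0,2)

α = atan 0.3 = 16.70°;  2α = 33.40°
n_0 = (-1.0000, +0.0039)
n_1 = (+0.5366, -0.8438)
n_2 = (+0.9685, +0.2491)
n_3 = (+0.5719, +0.8203)
  (0,1): δ = 57.32°  ·
  (0,2): δ = 14.65°  ✓
  (0,3): δ = 55.34°  ·
  (1,2): δ = 108.03°  ·
  (1,3): δ = 67.34°  ·
  (2,3): δ = 139.31°  ·
antipodal pairs: 1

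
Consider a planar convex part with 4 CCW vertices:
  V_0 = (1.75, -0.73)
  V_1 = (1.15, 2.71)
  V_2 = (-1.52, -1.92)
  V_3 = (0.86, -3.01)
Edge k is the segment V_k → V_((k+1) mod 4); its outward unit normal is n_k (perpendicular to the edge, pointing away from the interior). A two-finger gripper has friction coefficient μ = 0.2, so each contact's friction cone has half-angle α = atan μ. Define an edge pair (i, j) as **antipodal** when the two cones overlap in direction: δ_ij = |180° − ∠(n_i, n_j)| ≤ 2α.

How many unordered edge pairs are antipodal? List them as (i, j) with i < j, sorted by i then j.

α = atan 0.2 = 11.31°;  2α = 22.62°
n_0 = (+0.9851, +0.1718)
n_1 = (-0.8663, +0.4996)
n_2 = (-0.4164, -0.9092)
n_3 = (+0.9315, -0.3636)
  (0,1): δ = 39.86°  ·
  (0,2): δ = 55.50°  ·
  (0,3): δ = 148.78°  ·
  (1,2): δ = 84.64°  ·
  (1,3): δ = 8.65°  ✓
  (2,3): δ = 86.72°  ·
antipodal pairs: 1

count = 1; pairs: (1,3)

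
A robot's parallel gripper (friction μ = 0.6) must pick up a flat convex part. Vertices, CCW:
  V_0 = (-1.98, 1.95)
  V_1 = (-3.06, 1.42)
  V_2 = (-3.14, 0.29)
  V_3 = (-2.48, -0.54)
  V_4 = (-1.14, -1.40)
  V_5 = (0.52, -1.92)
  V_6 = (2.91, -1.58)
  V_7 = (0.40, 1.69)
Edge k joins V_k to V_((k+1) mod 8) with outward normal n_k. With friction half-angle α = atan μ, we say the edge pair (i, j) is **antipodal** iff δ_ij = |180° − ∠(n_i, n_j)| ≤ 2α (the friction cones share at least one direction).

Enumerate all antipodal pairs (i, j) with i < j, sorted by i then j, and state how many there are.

α = atan 0.6 = 30.96°;  2α = 61.93°
n_0 = (-0.4406, +0.8977)
n_1 = (-0.9975, +0.0706)
n_2 = (-0.7827, -0.6224)
n_3 = (-0.5401, -0.8416)
n_4 = (-0.2989, -0.9543)
n_5 = (+0.1408, -0.9900)
n_6 = (+0.7933, +0.6089)
n_7 = (+0.1086, +0.9941)
  (0,1): δ = 120.19°  ·
  (0,2): δ = 77.65°  ·
  (0,3): δ = 58.83°  ✓
  (0,4): δ = 43.53°  ✓
  (0,5): δ = 18.04°  ✓
  (0,6): δ = 101.37°  ·
  (0,7): δ = 147.63°  ·
  (1,2): δ = 137.46°  ·
  (1,3): δ = 118.64°  ·
  (1,4): δ = 103.34°  ·
  (1,5): δ = 77.85°  ·
  (1,6): δ = 41.56°  ✓
  (1,7): δ = 87.82°  ·
  (2,3): δ = 161.18°  ·
  (2,4): δ = 145.88°  ·
  (2,5): δ = 120.39°  ·
  (2,6): δ = 0.98°  ✓
  (2,7): δ = 45.27°  ✓
  (3,4): δ = 164.70°  ·
  (3,5): δ = 139.21°  ·
  (3,6): δ = 19.80°  ✓
  (3,7): δ = 26.46°  ✓
  (4,5): δ = 154.51°  ·
  (4,6): δ = 35.10°  ✓
  (4,7): δ = 11.16°  ✓
  (5,6): δ = 60.59°  ✓
  (5,7): δ = 14.33°  ✓
  (6,7): δ = 133.74°  ·
antipodal pairs: 12

count = 12; pairs: (0,3), (0,4), (0,5), (1,6), (2,6), (2,7), (3,6), (3,7), (4,6), (4,7), (5,6), (5,7)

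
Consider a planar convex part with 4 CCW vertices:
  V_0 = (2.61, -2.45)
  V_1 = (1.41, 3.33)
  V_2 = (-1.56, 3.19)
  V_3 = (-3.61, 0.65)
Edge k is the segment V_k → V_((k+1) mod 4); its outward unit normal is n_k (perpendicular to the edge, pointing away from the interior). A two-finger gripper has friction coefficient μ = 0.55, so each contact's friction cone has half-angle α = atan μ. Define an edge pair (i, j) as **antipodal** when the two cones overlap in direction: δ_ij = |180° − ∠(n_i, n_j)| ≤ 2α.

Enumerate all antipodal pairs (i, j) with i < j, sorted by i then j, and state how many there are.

α = atan 0.55 = 28.81°;  2α = 57.62°
n_0 = (+0.9791, +0.2033)
n_1 = (-0.0471, +0.9989)
n_2 = (-0.7782, +0.6281)
n_3 = (-0.4461, -0.8950)
  (0,1): δ = 99.03°  ·
  (0,2): δ = 50.64°  ✓
  (0,3): δ = 51.78°  ✓
  (1,2): δ = 131.61°  ·
  (1,3): δ = 29.19°  ✓
  (2,3): δ = 77.58°  ·
antipodal pairs: 3

count = 3; pairs: (0,2), (0,3), (1,3)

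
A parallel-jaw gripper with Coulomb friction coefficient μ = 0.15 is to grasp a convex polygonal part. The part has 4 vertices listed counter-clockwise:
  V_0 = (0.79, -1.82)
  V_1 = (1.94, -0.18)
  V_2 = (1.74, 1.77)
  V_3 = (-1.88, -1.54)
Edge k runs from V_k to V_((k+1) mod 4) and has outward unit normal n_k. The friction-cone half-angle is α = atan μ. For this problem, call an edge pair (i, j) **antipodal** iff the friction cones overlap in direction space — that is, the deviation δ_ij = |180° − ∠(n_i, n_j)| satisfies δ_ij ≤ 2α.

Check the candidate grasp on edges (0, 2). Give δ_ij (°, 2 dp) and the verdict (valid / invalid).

α = atan 0.15 = 8.53°;  2α = 17.06°
edge 0: e_0 = (+1.15, +1.64);  n_0 = (+0.8188, -0.5741)
edge 2: e_2 = (-3.62, -3.31);  n_2 = (-0.6748, +0.7380)
∠(n_0, n_2) = 167.48°
δ = |180° − 167.48°| = 12.52°
12.52° ≤ 2α = 17.06°  →  valid

δ = 12.52°, valid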